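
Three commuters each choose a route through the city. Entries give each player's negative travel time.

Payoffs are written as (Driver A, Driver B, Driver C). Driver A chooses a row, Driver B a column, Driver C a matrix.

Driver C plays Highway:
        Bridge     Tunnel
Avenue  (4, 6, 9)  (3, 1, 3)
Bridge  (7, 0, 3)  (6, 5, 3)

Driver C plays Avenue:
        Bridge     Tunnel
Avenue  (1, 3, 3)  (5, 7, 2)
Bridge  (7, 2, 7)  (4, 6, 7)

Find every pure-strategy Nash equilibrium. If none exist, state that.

There is no pure-strategy Nash equilibrium.

Driver A against (Bridge, Highway): payoffs 4, 7 → best response Bridge.
Driver A against (Bridge, Avenue): payoffs 1, 7 → best response Bridge.
Driver A against (Tunnel, Highway): payoffs 3, 6 → best response Bridge.
Driver A against (Tunnel, Avenue): payoffs 5, 4 → best response Avenue.
Driver B against (Avenue, Highway): payoffs 6, 1 → best response Bridge.
Driver B against (Avenue, Avenue): payoffs 3, 7 → best response Tunnel.
Driver B against (Bridge, Highway): payoffs 0, 5 → best response Tunnel.
Driver B against (Bridge, Avenue): payoffs 2, 6 → best response Tunnel.
Driver C against (Avenue, Bridge): payoffs 9, 3 → best response Highway.
Driver C against (Avenue, Tunnel): payoffs 3, 2 → best response Highway.
Driver C against (Bridge, Bridge): payoffs 3, 7 → best response Avenue.
Driver C against (Bridge, Tunnel): payoffs 3, 7 → best response Avenue.
No profile is a mutual best response for all players.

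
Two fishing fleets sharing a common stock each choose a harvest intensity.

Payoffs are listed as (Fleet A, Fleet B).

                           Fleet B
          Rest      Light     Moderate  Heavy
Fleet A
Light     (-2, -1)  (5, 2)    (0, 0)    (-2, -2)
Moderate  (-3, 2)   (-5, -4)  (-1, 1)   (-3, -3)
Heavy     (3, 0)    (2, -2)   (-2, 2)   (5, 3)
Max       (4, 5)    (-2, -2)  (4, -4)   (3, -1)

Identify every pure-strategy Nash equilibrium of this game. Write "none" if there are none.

(Light, Rest): Fleet A can switch to Heavy (-2 → 3). Not NE.
(Light, Light): Fleet A gets 5, best alternative 2; Fleet B gets 2, best alternative 0. No profitable deviation — NE.
(Light, Moderate): Fleet A can switch to Max (0 → 4). Not NE.
(Light, Heavy): Fleet A can switch to Heavy (-2 → 5). Not NE.
(Moderate, Rest): Fleet A can switch to Light (-3 → -2). Not NE.
(Moderate, Light): Fleet A can switch to Light (-5 → 5). Not NE.
(Moderate, Moderate): Fleet A can switch to Light (-1 → 0). Not NE.
(Moderate, Heavy): Fleet A can switch to Light (-3 → -2). Not NE.
(Heavy, Rest): Fleet A can switch to Max (3 → 4). Not NE.
(Heavy, Heavy): Fleet A gets 5, best alternative 3; Fleet B gets 3, best alternative 2. No profitable deviation — NE.
(Max, Rest): Fleet A gets 4, best alternative 3; Fleet B gets 5, best alternative -1. No profitable deviation — NE.
(The remaining 5 profiles each have a profitable deviation by the same check.)

The pure Nash equilibria are (Light, Light); (Heavy, Heavy); (Max, Rest).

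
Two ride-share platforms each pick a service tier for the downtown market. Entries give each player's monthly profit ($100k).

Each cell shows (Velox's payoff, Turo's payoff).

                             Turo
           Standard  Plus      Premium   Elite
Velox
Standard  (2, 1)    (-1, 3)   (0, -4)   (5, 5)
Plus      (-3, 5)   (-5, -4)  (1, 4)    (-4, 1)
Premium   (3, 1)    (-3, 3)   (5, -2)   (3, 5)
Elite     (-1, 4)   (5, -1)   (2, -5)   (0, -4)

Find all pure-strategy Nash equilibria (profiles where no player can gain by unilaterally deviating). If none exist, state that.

Velox against Standard: payoffs 2, -3, 3, -1 → best response Premium.
Velox against Plus: payoffs -1, -5, -3, 5 → best response Elite.
Velox against Premium: payoffs 0, 1, 5, 2 → best response Premium.
Velox against Elite: payoffs 5, -4, 3, 0 → best response Standard.
Turo against Standard: payoffs 1, 3, -4, 5 → best response Elite.
Turo against Plus: payoffs 5, -4, 4, 1 → best response Standard.
Turo against Premium: payoffs 1, 3, -2, 5 → best response Elite.
Turo against Elite: payoffs 4, -1, -5, -4 → best response Standard.
Mutual best responses: (Standard, Elite).

(Standard, Elite)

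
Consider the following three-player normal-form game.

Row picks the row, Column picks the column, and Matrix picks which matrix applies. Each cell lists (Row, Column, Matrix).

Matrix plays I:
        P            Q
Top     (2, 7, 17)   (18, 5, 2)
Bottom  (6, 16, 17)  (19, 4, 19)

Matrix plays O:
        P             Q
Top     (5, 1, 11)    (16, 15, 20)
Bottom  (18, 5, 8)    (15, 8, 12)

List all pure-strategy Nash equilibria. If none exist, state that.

Pure-strategy Nash equilibria: (Top, Q, O) and (Bottom, P, I)

Mark each player's best response to every combination of opponents' strategies; a profile where every player is best-responding is a pure Nash equilibrium.
Row against (P, I): payoffs 2, 6 → best response Bottom.
Row against (P, O): payoffs 5, 18 → best response Bottom.
Row against (Q, I): payoffs 18, 19 → best response Bottom.
Row against (Q, O): payoffs 16, 15 → best response Top.
Column against (Top, I): payoffs 7, 5 → best response P.
Column against (Top, O): payoffs 1, 15 → best response Q.
Column against (Bottom, I): payoffs 16, 4 → best response P.
Column against (Bottom, O): payoffs 5, 8 → best response Q.
Matrix against (Top, P): payoffs 17, 11 → best response I.
Matrix against (Top, Q): payoffs 2, 20 → best response O.
Matrix against (Bottom, P): payoffs 17, 8 → best response I.
Matrix against (Bottom, Q): payoffs 19, 12 → best response I.
Mutual best responses: (Top, Q, O); (Bottom, P, I).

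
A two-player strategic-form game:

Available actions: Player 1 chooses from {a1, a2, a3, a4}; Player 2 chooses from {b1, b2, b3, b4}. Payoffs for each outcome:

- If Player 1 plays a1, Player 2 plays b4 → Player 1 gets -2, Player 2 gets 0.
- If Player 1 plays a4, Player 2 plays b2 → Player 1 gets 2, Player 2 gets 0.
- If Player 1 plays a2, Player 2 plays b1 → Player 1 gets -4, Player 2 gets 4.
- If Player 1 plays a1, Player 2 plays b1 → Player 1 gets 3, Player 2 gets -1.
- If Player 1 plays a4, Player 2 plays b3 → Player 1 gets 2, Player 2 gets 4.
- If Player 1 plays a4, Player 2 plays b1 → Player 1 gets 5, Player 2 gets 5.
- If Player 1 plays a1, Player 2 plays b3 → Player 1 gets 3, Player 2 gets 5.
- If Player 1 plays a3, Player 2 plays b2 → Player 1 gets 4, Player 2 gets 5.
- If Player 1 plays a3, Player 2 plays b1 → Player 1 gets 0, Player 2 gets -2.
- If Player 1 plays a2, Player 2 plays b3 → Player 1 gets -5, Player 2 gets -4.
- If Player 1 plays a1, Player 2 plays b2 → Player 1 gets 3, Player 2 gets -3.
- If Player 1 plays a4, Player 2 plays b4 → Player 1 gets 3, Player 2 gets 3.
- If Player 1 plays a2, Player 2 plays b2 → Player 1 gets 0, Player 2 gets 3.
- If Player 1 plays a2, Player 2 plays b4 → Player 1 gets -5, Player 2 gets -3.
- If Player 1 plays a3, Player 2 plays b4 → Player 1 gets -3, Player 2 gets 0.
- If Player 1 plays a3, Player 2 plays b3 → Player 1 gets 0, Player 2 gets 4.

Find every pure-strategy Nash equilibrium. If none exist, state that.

Mark each player's best response to every combination of opponents' strategies; a profile where every player is best-responding is a pure Nash equilibrium.
Player 1 against b1: payoffs 3, -4, 0, 5 → best response a4.
Player 1 against b2: payoffs 3, 0, 4, 2 → best response a3.
Player 1 against b3: payoffs 3, -5, 0, 2 → best response a1.
Player 1 against b4: payoffs -2, -5, -3, 3 → best response a4.
Player 2 against a1: payoffs -1, -3, 5, 0 → best response b3.
Player 2 against a2: payoffs 4, 3, -4, -3 → best response b1.
Player 2 against a3: payoffs -2, 5, 4, 0 → best response b2.
Player 2 against a4: payoffs 5, 0, 4, 3 → best response b1.
Mutual best responses: (a1, b3); (a3, b2); (a4, b1).

(a1, b3); (a3, b2); (a4, b1)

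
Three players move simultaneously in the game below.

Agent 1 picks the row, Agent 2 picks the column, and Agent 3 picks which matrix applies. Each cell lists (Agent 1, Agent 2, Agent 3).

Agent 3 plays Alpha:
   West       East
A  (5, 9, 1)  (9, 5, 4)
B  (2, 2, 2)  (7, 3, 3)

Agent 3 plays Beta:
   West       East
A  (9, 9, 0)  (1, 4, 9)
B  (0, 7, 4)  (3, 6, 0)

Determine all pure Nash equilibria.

(A, West, Alpha): Agent 1 gets 5, best alternative 2; Agent 2 gets 9, best alternative 5; Agent 3 gets 1, best alternative 0. No profitable deviation — NE.
(A, West, Beta): Agent 3 can switch to Alpha (0 → 1). Not NE.
(A, East, Alpha): Agent 2 can switch to West (5 → 9). Not NE.
(A, East, Beta): Agent 1 can switch to B (1 → 3). Not NE.
(B, West, Alpha): Agent 1 can switch to A (2 → 5). Not NE.
(B, West, Beta): Agent 1 can switch to A (0 → 9). Not NE.
(B, East, Alpha): Agent 1 can switch to A (7 → 9). Not NE.
(B, East, Beta): Agent 2 can switch to West (6 → 7). Not NE.

Pure NE: (A, West, Alpha)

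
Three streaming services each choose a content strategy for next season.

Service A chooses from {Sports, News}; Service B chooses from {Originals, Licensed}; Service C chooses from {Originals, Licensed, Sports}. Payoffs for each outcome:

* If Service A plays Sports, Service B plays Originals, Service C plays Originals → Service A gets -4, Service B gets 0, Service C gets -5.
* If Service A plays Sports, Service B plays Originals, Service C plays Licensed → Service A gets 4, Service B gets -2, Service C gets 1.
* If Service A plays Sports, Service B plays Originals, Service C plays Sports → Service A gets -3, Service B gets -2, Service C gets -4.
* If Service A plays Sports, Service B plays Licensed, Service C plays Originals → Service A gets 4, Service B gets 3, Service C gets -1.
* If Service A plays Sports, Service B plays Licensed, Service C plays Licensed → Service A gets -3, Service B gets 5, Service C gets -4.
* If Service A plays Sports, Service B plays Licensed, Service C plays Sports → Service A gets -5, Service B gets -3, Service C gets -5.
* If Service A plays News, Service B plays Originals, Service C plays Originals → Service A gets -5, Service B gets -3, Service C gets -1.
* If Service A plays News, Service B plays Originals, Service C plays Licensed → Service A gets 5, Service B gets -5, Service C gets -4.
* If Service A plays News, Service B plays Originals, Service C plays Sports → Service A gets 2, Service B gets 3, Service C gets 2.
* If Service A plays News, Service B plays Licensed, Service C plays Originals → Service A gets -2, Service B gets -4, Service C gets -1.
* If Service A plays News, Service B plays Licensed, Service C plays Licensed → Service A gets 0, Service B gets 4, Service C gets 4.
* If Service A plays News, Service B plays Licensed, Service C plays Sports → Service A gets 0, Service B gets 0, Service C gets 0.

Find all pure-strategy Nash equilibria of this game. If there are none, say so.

Service A against (Originals, Originals): payoffs -4, -5 → best response Sports.
Service A against (Originals, Licensed): payoffs 4, 5 → best response News.
Service A against (Originals, Sports): payoffs -3, 2 → best response News.
Service A against (Licensed, Originals): payoffs 4, -2 → best response Sports.
Service A against (Licensed, Licensed): payoffs -3, 0 → best response News.
Service A against (Licensed, Sports): payoffs -5, 0 → best response News.
Service B against (Sports, Originals): payoffs 0, 3 → best response Licensed.
Service B against (Sports, Licensed): payoffs -2, 5 → best response Licensed.
Service B against (Sports, Sports): payoffs -2, -3 → best response Originals.
Service B against (News, Originals): payoffs -3, -4 → best response Originals.
Service B against (News, Licensed): payoffs -5, 4 → best response Licensed.
Service B against (News, Sports): payoffs 3, 0 → best response Originals.
Service C against (Sports, Originals): payoffs -5, 1, -4 → best response Licensed.
Service C against (Sports, Licensed): payoffs -1, -4, -5 → best response Originals.
Service C against (News, Originals): payoffs -1, -4, 2 → best response Sports.
Service C against (News, Licensed): payoffs -1, 4, 0 → best response Licensed.
Mutual best responses: (Sports, Licensed, Originals); (News, Originals, Sports); (News, Licensed, Licensed).

Pure-strategy Nash equilibria: (Sports, Licensed, Originals) and (News, Originals, Sports) and (News, Licensed, Licensed)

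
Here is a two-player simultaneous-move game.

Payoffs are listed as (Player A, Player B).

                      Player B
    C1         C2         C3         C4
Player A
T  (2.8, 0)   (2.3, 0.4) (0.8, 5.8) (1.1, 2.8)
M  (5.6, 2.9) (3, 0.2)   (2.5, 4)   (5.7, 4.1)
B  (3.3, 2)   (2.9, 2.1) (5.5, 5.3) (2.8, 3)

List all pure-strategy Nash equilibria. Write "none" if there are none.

For each player, find the best response to each opponent profile; mutual best responses are the pure NE.
Player A against C1: payoffs 2.8, 5.6, 3.3 → best response M.
Player A against C2: payoffs 2.3, 3, 2.9 → best response M.
Player A against C3: payoffs 0.8, 2.5, 5.5 → best response B.
Player A against C4: payoffs 1.1, 5.7, 2.8 → best response M.
Player B against T: payoffs 0, 0.4, 5.8, 2.8 → best response C3.
Player B against M: payoffs 2.9, 0.2, 4, 4.1 → best response C4.
Player B against B: payoffs 2, 2.1, 5.3, 3 → best response C3.
Mutual best responses: (M, C4); (B, C3).

The pure Nash equilibria are (M, C4); (B, C3).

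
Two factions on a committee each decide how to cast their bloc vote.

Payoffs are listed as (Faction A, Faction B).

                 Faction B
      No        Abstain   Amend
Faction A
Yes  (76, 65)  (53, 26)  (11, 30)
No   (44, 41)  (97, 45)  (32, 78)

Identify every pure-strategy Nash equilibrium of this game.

(Yes, No): Faction A gets 76, best alternative 44; Faction B gets 65, best alternative 30. No profitable deviation — NE.
(Yes, Abstain): Faction A can switch to No (53 → 97). Not NE.
(Yes, Amend): Faction A can switch to No (11 → 32). Not NE.
(No, No): Faction A can switch to Yes (44 → 76). Not NE.
(No, Abstain): Faction B can switch to Amend (45 → 78). Not NE.
(No, Amend): Faction A gets 32, best alternative 11; Faction B gets 78, best alternative 45. No profitable deviation — NE.

(Yes, No), (No, Amend)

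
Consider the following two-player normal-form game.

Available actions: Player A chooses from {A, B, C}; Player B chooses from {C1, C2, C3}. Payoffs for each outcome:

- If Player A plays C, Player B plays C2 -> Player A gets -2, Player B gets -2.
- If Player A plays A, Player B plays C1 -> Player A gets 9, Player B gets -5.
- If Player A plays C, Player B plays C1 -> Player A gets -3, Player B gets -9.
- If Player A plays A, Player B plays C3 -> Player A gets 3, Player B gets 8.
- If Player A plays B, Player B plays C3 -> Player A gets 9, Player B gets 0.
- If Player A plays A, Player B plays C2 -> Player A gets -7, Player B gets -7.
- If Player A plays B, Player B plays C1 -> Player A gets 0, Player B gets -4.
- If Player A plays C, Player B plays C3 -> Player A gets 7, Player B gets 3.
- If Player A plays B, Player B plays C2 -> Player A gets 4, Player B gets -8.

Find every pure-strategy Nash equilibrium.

(B, C3)

Player A against C1: payoffs 9, 0, -3 → best response A.
Player A against C2: payoffs -7, 4, -2 → best response B.
Player A against C3: payoffs 3, 9, 7 → best response B.
Player B against A: payoffs -5, -7, 8 → best response C3.
Player B against B: payoffs -4, -8, 0 → best response C3.
Player B against C: payoffs -9, -2, 3 → best response C3.
Mutual best responses: (B, C3).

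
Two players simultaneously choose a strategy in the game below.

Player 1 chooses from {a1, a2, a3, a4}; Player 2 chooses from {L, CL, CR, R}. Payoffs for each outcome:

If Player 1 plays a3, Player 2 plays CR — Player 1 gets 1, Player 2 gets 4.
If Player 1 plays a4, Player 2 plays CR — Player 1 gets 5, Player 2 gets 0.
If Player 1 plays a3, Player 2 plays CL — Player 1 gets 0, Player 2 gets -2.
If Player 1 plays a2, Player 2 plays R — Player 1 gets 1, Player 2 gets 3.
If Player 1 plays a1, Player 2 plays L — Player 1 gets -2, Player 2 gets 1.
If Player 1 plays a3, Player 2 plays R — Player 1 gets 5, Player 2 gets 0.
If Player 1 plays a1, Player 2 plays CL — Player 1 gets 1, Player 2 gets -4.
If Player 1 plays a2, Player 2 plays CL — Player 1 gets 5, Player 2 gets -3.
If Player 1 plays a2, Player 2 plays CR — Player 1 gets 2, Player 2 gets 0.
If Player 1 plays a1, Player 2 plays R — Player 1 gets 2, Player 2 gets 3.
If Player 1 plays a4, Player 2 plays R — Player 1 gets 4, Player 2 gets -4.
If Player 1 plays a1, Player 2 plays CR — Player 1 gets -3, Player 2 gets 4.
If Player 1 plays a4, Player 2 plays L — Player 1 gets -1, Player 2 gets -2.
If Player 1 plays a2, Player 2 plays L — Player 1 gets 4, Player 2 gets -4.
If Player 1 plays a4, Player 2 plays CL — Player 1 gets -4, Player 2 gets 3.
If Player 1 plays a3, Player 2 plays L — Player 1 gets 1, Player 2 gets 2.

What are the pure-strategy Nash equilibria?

Player 1 against L: payoffs -2, 4, 1, -1 → best response a2.
Player 1 against CL: payoffs 1, 5, 0, -4 → best response a2.
Player 1 against CR: payoffs -3, 2, 1, 5 → best response a4.
Player 1 against R: payoffs 2, 1, 5, 4 → best response a3.
Player 2 against a1: payoffs 1, -4, 4, 3 → best response CR.
Player 2 against a2: payoffs -4, -3, 0, 3 → best response R.
Player 2 against a3: payoffs 2, -2, 4, 0 → best response CR.
Player 2 against a4: payoffs -2, 3, 0, -4 → best response CL.
No profile is a mutual best response for all players.

There is no pure-strategy Nash equilibrium.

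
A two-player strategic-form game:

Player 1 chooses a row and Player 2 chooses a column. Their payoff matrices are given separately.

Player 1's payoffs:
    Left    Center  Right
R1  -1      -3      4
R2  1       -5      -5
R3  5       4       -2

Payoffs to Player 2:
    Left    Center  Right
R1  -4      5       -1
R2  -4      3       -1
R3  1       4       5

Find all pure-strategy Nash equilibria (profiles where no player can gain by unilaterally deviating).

There is no pure-strategy Nash equilibrium.

(R1, Left): Player 1 can switch to R2 (-1 → 1). Not NE.
(R1, Center): Player 1 can switch to R3 (-3 → 4). Not NE.
(R1, Right): Player 2 can switch to Center (-1 → 5). Not NE.
(R2, Left): Player 1 can switch to R3 (1 → 5). Not NE.
(R2, Center): Player 1 can switch to R1 (-5 → -3). Not NE.
(R2, Right): Player 1 can switch to R1 (-5 → 4). Not NE.
(R3, Left): Player 2 can switch to Center (1 → 4). Not NE.
(R3, Center): Player 2 can switch to Right (4 → 5). Not NE.
(R3, Right): Player 1 can switch to R1 (-2 → 4). Not NE.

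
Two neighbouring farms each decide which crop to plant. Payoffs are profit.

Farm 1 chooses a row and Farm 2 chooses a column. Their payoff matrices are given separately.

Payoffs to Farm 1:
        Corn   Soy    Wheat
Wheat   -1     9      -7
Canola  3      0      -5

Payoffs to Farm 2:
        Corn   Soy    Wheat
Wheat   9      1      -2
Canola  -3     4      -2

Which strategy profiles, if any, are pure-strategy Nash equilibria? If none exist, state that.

Farm 1 against Corn: payoffs -1, 3 → best response Canola.
Farm 1 against Soy: payoffs 9, 0 → best response Wheat.
Farm 1 against Wheat: payoffs -7, -5 → best response Canola.
Farm 2 against Wheat: payoffs 9, 1, -2 → best response Corn.
Farm 2 against Canola: payoffs -3, 4, -2 → best response Soy.
No profile is a mutual best response for all players.

There is no pure-strategy Nash equilibrium.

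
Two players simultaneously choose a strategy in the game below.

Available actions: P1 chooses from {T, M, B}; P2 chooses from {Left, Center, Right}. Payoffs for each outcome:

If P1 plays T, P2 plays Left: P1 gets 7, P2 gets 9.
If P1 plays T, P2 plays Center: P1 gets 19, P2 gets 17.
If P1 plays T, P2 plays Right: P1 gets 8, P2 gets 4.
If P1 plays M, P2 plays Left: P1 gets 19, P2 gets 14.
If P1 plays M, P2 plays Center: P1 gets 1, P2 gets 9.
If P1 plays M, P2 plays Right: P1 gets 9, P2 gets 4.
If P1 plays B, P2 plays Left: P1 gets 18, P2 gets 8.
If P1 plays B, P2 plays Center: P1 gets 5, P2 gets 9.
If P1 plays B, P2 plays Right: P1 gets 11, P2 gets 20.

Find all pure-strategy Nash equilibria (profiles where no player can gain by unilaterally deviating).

Pure-strategy Nash equilibria: (T, Center) and (M, Left) and (B, Right)

(T, Left): P1 can switch to M (7 → 19). Not NE.
(T, Center): P1 gets 19, best alternative 5; P2 gets 17, best alternative 9. No profitable deviation — NE.
(T, Right): P1 can switch to M (8 → 9). Not NE.
(M, Left): P1 gets 19, best alternative 18; P2 gets 14, best alternative 9. No profitable deviation — NE.
(M, Center): P1 can switch to T (1 → 19). Not NE.
(M, Right): P1 can switch to B (9 → 11). Not NE.
(B, Left): P1 can switch to M (18 → 19). Not NE.
(B, Center): P1 can switch to T (5 → 19). Not NE.
(B, Right): P1 gets 11, best alternative 9; P2 gets 20, best alternative 9. No profitable deviation — NE.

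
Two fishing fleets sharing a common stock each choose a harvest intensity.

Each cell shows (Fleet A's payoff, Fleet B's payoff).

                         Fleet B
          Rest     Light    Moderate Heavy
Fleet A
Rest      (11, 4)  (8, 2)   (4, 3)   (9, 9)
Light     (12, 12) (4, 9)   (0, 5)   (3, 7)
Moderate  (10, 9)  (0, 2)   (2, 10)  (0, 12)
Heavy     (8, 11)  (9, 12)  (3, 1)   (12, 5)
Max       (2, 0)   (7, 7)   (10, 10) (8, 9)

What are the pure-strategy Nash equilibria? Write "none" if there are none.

Fleet A against Rest: payoffs 11, 12, 10, 8, 2 → best response Light.
Fleet A against Light: payoffs 8, 4, 0, 9, 7 → best response Heavy.
Fleet A against Moderate: payoffs 4, 0, 2, 3, 10 → best response Max.
Fleet A against Heavy: payoffs 9, 3, 0, 12, 8 → best response Heavy.
Fleet B against Rest: payoffs 4, 2, 3, 9 → best response Heavy.
Fleet B against Light: payoffs 12, 9, 5, 7 → best response Rest.
Fleet B against Moderate: payoffs 9, 2, 10, 12 → best response Heavy.
Fleet B against Heavy: payoffs 11, 12, 1, 5 → best response Light.
Fleet B against Max: payoffs 0, 7, 10, 9 → best response Moderate.
Mutual best responses: (Light, Rest); (Heavy, Light); (Max, Moderate).

Pure-strategy Nash equilibria: (Light, Rest); (Heavy, Light); (Max, Moderate)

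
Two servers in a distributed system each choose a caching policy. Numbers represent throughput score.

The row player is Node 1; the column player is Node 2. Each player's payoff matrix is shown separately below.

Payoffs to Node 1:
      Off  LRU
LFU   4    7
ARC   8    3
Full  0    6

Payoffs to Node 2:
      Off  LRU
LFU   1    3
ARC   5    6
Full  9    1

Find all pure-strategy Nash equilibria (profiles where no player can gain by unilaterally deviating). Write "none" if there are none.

Pure NE: (LFU, LRU)

Mark each player's best response to every combination of opponents' strategies; a profile where every player is best-responding is a pure Nash equilibrium.
Node 1 against Off: payoffs 4, 8, 0 → best response ARC.
Node 1 against LRU: payoffs 7, 3, 6 → best response LFU.
Node 2 against LFU: payoffs 1, 3 → best response LRU.
Node 2 against ARC: payoffs 5, 6 → best response LRU.
Node 2 against Full: payoffs 9, 1 → best response Off.
Mutual best responses: (LFU, LRU).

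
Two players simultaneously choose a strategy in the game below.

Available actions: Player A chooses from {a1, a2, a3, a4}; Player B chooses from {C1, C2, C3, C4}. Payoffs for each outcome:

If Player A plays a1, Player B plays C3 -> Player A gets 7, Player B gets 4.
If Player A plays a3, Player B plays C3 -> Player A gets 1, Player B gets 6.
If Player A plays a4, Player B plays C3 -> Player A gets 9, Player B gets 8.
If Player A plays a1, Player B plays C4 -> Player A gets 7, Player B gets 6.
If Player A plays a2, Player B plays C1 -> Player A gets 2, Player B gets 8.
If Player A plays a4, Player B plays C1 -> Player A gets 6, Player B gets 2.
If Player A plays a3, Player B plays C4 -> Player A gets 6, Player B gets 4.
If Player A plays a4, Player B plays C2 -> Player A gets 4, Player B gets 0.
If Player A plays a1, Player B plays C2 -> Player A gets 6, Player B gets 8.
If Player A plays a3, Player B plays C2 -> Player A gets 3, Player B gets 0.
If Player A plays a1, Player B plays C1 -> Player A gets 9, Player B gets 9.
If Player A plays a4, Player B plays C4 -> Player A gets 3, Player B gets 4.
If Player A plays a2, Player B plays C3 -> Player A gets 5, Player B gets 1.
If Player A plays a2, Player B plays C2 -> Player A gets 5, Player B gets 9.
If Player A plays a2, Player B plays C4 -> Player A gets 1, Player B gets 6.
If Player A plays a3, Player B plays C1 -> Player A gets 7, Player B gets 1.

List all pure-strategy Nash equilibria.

(a1, C1) and (a4, C3)

Check each profile: it is a Nash equilibrium iff no player can strictly gain by switching unilaterally.
(a1, C1): Player A gets 9, best alternative 7; Player B gets 9, best alternative 8. No profitable deviation — NE.
(a1, C2): Player B can switch to C1 (8 → 9). Not NE.
(a1, C3): Player A can switch to a4 (7 → 9). Not NE.
(a1, C4): Player B can switch to C1 (6 → 9). Not NE.
(a2, C1): Player A can switch to a1 (2 → 9). Not NE.
(a2, C2): Player A can switch to a1 (5 → 6). Not NE.
(a2, C3): Player A can switch to a1 (5 → 7). Not NE.
(a2, C4): Player A can switch to a1 (1 → 7). Not NE.
(a3, C1): Player A can switch to a1 (7 → 9). Not NE.
(a3, C2): Player A can switch to a1 (3 → 6). Not NE.
(a3, C3): Player A can switch to a1 (1 → 7). Not NE.
(a3, C4): Player A can switch to a1 (6 → 7). Not NE.
(a4, C1): Player A can switch to a1 (6 → 9). Not NE.
(a4, C3): Player A gets 9, best alternative 7; Player B gets 8, best alternative 4. No profitable deviation — NE.
(The remaining 2 profiles each have a profitable deviation by the same check.)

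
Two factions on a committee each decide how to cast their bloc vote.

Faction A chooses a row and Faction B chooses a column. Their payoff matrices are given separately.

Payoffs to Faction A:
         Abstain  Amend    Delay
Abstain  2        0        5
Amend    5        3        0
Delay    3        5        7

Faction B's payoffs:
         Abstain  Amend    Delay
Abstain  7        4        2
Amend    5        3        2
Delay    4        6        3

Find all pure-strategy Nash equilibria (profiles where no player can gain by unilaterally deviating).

(Abstain, Abstain): Faction A can switch to Amend (2 → 5). Not NE.
(Abstain, Amend): Faction A can switch to Amend (0 → 3). Not NE.
(Abstain, Delay): Faction A can switch to Delay (5 → 7). Not NE.
(Amend, Abstain): Faction A gets 5, best alternative 3; Faction B gets 5, best alternative 3. No profitable deviation — NE.
(Amend, Amend): Faction A can switch to Delay (3 → 5). Not NE.
(Amend, Delay): Faction A can switch to Abstain (0 → 5). Not NE.
(Delay, Abstain): Faction A can switch to Amend (3 → 5). Not NE.
(Delay, Amend): Faction A gets 5, best alternative 3; Faction B gets 6, best alternative 4. No profitable deviation — NE.
(Delay, Delay): Faction B can switch to Abstain (3 → 4). Not NE.

(Amend, Abstain), (Delay, Amend)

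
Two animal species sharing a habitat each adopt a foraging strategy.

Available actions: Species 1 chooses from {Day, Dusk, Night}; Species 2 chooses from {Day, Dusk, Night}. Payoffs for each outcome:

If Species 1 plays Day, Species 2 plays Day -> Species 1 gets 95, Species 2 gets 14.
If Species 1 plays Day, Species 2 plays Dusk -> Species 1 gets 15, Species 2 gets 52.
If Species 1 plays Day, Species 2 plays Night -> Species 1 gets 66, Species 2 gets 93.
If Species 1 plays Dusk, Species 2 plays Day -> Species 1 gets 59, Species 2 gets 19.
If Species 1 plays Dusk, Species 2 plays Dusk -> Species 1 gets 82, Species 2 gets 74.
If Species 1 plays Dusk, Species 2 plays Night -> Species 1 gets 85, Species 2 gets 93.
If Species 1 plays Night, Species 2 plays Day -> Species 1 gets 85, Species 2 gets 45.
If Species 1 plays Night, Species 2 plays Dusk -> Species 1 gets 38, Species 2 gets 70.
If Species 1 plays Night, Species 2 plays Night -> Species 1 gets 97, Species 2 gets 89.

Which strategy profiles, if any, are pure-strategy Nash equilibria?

(Day, Day): Species 2 can switch to Dusk (14 → 52). Not NE.
(Day, Dusk): Species 1 can switch to Dusk (15 → 82). Not NE.
(Day, Night): Species 1 can switch to Dusk (66 → 85). Not NE.
(Dusk, Day): Species 1 can switch to Day (59 → 95). Not NE.
(Dusk, Dusk): Species 2 can switch to Night (74 → 93). Not NE.
(Dusk, Night): Species 1 can switch to Night (85 → 97). Not NE.
(Night, Night): Species 1 gets 97, best alternative 85; Species 2 gets 89, best alternative 70. No profitable deviation — NE.
(The remaining 2 profiles each have a profitable deviation by the same check.)

(Night, Night)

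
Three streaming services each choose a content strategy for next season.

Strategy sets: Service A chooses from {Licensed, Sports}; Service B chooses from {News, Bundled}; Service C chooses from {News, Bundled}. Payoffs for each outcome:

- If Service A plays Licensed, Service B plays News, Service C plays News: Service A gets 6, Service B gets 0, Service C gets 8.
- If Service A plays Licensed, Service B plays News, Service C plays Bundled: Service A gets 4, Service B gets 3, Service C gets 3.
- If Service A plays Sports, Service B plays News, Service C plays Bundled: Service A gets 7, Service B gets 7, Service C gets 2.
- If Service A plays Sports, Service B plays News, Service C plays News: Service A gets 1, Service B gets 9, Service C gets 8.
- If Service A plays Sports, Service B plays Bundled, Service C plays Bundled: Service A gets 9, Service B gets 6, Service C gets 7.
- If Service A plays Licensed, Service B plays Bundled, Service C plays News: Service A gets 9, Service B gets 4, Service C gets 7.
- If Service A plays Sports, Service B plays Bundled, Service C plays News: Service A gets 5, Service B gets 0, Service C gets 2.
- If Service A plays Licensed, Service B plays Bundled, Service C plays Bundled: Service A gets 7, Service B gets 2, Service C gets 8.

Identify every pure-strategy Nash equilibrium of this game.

(Licensed, News, News): Service B can switch to Bundled (0 → 4). Not NE.
(Licensed, News, Bundled): Service A can switch to Sports (4 → 7). Not NE.
(Licensed, Bundled, News): Service C can switch to Bundled (7 → 8). Not NE.
(Licensed, Bundled, Bundled): Service A can switch to Sports (7 → 9). Not NE.
(Sports, News, News): Service A can switch to Licensed (1 → 6). Not NE.
(Sports, News, Bundled): Service C can switch to News (2 → 8). Not NE.
(Sports, Bundled, News): Service A can switch to Licensed (5 → 9). Not NE.
(Sports, Bundled, Bundled): Service B can switch to News (6 → 7). Not NE.

No pure-strategy Nash equilibrium.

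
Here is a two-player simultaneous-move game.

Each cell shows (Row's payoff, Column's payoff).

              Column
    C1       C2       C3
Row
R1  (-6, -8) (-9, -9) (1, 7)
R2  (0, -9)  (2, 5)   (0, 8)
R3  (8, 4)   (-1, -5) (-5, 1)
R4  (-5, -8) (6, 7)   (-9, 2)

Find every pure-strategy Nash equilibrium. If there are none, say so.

Row against C1: payoffs -6, 0, 8, -5 → best response R3.
Row against C2: payoffs -9, 2, -1, 6 → best response R4.
Row against C3: payoffs 1, 0, -5, -9 → best response R1.
Column against R1: payoffs -8, -9, 7 → best response C3.
Column against R2: payoffs -9, 5, 8 → best response C3.
Column against R3: payoffs 4, -5, 1 → best response C1.
Column against R4: payoffs -8, 7, 2 → best response C2.
Mutual best responses: (R1, C3); (R3, C1); (R4, C2).

The pure Nash equilibria are (R1, C3) and (R3, C1) and (R4, C2).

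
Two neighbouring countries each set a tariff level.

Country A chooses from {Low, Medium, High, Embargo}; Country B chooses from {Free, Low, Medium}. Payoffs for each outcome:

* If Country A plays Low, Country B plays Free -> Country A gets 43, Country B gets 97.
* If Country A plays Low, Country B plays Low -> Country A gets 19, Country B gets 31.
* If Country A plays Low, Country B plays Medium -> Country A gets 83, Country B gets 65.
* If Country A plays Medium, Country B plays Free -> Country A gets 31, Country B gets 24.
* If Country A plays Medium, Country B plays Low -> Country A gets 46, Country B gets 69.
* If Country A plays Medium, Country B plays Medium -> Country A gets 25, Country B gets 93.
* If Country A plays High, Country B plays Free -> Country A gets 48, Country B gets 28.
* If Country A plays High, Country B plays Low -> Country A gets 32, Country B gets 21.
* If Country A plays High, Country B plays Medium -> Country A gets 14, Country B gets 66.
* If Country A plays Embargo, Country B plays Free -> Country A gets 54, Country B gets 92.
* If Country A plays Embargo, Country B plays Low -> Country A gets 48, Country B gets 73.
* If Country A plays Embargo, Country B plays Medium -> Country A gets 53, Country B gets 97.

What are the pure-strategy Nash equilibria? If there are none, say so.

For each player, find the best response to each opponent profile; mutual best responses are the pure NE.
Country A against Free: payoffs 43, 31, 48, 54 → best response Embargo.
Country A against Low: payoffs 19, 46, 32, 48 → best response Embargo.
Country A against Medium: payoffs 83, 25, 14, 53 → best response Low.
Country B against Low: payoffs 97, 31, 65 → best response Free.
Country B against Medium: payoffs 24, 69, 93 → best response Medium.
Country B against High: payoffs 28, 21, 66 → best response Medium.
Country B against Embargo: payoffs 92, 73, 97 → best response Medium.
No profile is a mutual best response for all players.

none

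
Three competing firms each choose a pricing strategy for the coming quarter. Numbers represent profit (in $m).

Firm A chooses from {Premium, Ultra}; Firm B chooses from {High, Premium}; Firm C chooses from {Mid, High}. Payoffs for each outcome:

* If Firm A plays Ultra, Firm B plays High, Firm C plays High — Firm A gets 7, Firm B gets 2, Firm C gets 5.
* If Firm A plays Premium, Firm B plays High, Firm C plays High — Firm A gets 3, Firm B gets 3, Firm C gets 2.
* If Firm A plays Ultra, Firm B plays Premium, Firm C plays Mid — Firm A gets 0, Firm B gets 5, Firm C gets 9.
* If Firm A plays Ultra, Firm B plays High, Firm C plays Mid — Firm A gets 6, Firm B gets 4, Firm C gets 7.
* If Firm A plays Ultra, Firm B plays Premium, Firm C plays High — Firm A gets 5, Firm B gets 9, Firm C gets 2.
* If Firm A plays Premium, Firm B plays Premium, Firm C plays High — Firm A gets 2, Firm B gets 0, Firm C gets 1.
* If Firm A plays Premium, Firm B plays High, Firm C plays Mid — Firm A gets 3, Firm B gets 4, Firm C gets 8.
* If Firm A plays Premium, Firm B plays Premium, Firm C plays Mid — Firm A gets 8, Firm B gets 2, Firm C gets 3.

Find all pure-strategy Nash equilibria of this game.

Check each profile: it is a Nash equilibrium iff no player can strictly gain by switching unilaterally.
(Premium, High, Mid): Firm A can switch to Ultra (3 → 6). Not NE.
(Premium, High, High): Firm A can switch to Ultra (3 → 7). Not NE.
(Premium, Premium, Mid): Firm B can switch to High (2 → 4). Not NE.
(Premium, Premium, High): Firm A can switch to Ultra (2 → 5). Not NE.
(Ultra, High, Mid): Firm B can switch to Premium (4 → 5). Not NE.
(Ultra, High, High): Firm B can switch to Premium (2 → 9). Not NE.
(Ultra, Premium, Mid): Firm A can switch to Premium (0 → 8). Not NE.
(Ultra, Premium, High): Firm C can switch to Mid (2 → 9). Not NE.

This game has no pure Nash equilibrium.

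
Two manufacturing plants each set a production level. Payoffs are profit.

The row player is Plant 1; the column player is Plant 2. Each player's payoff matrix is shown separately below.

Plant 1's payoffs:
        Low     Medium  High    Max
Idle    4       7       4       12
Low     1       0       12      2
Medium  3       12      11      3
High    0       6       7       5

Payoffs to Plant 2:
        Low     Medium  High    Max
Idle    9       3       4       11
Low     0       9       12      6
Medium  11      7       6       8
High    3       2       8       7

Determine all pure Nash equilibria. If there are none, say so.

The pure Nash equilibria are (Idle, Max), (Low, High).

For each strategy profile, look for a profitable unilateral deviation.
(Idle, Low): Plant 2 can switch to Max (9 → 11). Not NE.
(Idle, Medium): Plant 1 can switch to Medium (7 → 12). Not NE.
(Idle, High): Plant 1 can switch to Low (4 → 12). Not NE.
(Idle, Max): Plant 1 gets 12, best alternative 5; Plant 2 gets 11, best alternative 9. No profitable deviation — NE.
(Low, Low): Plant 1 can switch to Idle (1 → 4). Not NE.
(Low, Medium): Plant 1 can switch to Idle (0 → 7). Not NE.
(Low, High): Plant 1 gets 12, best alternative 11; Plant 2 gets 12, best alternative 9. No profitable deviation — NE.
(Low, Max): Plant 1 can switch to Idle (2 → 12). Not NE.
(The remaining 8 profiles each have a profitable deviation by the same check.)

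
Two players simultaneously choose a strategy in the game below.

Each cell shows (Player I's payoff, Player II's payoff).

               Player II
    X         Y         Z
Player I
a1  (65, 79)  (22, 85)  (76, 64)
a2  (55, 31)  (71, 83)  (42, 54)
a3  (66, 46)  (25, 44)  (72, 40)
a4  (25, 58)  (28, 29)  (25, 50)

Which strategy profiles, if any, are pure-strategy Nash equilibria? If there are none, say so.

Player I against X: payoffs 65, 55, 66, 25 → best response a3.
Player I against Y: payoffs 22, 71, 25, 28 → best response a2.
Player I against Z: payoffs 76, 42, 72, 25 → best response a1.
Player II against a1: payoffs 79, 85, 64 → best response Y.
Player II against a2: payoffs 31, 83, 54 → best response Y.
Player II against a3: payoffs 46, 44, 40 → best response X.
Player II against a4: payoffs 58, 29, 50 → best response X.
Mutual best responses: (a2, Y); (a3, X).

(a2, Y); (a3, X)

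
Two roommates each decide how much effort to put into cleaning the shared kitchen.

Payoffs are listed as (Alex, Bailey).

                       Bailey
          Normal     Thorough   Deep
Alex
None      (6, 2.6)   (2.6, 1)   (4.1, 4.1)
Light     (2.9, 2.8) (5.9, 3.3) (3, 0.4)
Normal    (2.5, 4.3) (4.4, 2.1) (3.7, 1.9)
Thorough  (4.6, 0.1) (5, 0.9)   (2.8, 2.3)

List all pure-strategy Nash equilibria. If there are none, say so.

Mark each player's best response to every combination of opponents' strategies; a profile where every player is best-responding is a pure Nash equilibrium.
Alex against Normal: payoffs 6, 2.9, 2.5, 4.6 → best response None.
Alex against Thorough: payoffs 2.6, 5.9, 4.4, 5 → best response Light.
Alex against Deep: payoffs 4.1, 3, 3.7, 2.8 → best response None.
Bailey against None: payoffs 2.6, 1, 4.1 → best response Deep.
Bailey against Light: payoffs 2.8, 3.3, 0.4 → best response Thorough.
Bailey against Normal: payoffs 4.3, 2.1, 1.9 → best response Normal.
Bailey against Thorough: payoffs 0.1, 0.9, 2.3 → best response Deep.
Mutual best responses: (None, Deep); (Light, Thorough).

The pure Nash equilibria are (None, Deep); (Light, Thorough).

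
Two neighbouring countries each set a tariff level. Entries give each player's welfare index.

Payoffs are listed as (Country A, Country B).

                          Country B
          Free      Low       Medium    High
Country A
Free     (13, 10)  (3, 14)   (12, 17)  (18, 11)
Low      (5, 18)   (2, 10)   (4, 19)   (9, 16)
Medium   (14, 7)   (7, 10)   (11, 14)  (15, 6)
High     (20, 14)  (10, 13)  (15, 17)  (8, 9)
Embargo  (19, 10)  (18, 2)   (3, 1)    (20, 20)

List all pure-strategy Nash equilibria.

(Free, Free): Country A can switch to Medium (13 → 14). Not NE.
(Free, Low): Country A can switch to Medium (3 → 7). Not NE.
(Free, Medium): Country A can switch to High (12 → 15). Not NE.
(Free, High): Country A can switch to Embargo (18 → 20). Not NE.
(Low, Free): Country A can switch to Free (5 → 13). Not NE.
(Low, Low): Country A can switch to Free (2 → 3). Not NE.
(Low, Medium): Country A can switch to Free (4 → 12). Not NE.
(Low, High): Country A can switch to Free (9 → 18). Not NE.
(Medium, Free): Country A can switch to High (14 → 20). Not NE.
(Medium, Low): Country A can switch to High (7 → 10). Not NE.
(High, Medium): Country A gets 15, best alternative 12; Country B gets 17, best alternative 14. No profitable deviation — NE.
(Embargo, High): Country A gets 20, best alternative 18; Country B gets 20, best alternative 10. No profitable deviation — NE.
(The remaining 8 profiles each have a profitable deviation by the same check.)

(High, Medium), (Embargo, High)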